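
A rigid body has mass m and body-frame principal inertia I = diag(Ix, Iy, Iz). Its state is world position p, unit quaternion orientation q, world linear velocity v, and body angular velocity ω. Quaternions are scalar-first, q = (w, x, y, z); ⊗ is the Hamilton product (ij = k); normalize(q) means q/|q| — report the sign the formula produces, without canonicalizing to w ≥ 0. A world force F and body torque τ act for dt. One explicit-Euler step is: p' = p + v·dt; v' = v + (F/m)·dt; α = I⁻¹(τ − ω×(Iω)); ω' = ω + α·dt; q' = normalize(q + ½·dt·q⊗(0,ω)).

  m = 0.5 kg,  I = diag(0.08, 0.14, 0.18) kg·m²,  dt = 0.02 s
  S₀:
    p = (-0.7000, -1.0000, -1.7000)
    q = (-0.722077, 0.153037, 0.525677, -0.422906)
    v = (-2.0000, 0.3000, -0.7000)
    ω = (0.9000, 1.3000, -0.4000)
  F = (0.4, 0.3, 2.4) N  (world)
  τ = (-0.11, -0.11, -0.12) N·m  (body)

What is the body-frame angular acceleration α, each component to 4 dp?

α = (-1.1150, -1.0429, -1.0567)

ω×(Iω) gyroscopic = (-0.0208, 0.0360, 0.0702)
α = I⁻¹(τ − ω×Iω) = (-1.1150, -1.0429, -1.0567)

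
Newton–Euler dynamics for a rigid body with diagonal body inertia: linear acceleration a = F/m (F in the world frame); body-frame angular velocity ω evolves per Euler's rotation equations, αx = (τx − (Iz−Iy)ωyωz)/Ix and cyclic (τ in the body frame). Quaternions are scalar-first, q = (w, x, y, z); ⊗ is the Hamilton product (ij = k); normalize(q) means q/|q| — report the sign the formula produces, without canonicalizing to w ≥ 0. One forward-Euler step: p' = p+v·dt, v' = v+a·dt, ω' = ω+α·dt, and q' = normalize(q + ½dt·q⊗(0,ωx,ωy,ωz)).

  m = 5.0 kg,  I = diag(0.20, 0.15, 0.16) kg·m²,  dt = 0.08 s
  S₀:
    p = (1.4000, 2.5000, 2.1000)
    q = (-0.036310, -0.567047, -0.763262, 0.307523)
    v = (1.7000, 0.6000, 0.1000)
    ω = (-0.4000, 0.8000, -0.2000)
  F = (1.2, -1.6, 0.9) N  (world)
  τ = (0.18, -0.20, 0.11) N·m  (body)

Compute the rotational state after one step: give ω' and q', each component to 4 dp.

α = I⁻¹(τ − ω×Iω) = (0.9080, -1.3547, 0.5875)
new body rate ω' = (-0.3274, 0.6916, -0.1530)
2q̇ = q⊗(0,ω) = (0.4452954, -0.0788420, -0.2654666, -0.7516804)
q + ½dt·q⊗(0,ω), renormalized = (-0.0185, -0.5698, -0.7734, 0.2773)

ω' = (-0.3274, 0.6916, -0.1530)
q' = (-0.0185, -0.5698, -0.7734, 0.2773)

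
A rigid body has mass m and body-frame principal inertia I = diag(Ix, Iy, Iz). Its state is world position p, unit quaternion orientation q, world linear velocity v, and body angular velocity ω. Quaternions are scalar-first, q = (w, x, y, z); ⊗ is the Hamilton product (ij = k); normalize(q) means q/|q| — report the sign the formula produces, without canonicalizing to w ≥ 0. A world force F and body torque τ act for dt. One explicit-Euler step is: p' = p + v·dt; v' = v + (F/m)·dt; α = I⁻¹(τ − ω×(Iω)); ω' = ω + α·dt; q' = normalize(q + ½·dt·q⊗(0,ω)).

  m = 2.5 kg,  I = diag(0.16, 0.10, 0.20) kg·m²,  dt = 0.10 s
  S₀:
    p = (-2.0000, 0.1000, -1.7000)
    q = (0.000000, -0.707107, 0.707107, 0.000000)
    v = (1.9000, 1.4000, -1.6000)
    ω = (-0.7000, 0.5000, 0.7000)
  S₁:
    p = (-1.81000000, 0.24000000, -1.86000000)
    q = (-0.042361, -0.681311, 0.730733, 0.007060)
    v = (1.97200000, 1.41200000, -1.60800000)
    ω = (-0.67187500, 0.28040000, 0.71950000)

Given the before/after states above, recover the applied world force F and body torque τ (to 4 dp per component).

velocity change Δv = (0.07200000, 0.01200000, -0.00800000)
m·(v₁−v₀)/dt = (1.8000, 0.3000, -0.2000)
Δω = ω₁−ω₀ = (0.02812500, -0.21960000, 0.01950000)
applied torque τ = (0.0800, -0.2000, 0.0600)

F = (1.8000, 0.3000, -0.2000)
τ = (0.0800, -0.2000, 0.0600)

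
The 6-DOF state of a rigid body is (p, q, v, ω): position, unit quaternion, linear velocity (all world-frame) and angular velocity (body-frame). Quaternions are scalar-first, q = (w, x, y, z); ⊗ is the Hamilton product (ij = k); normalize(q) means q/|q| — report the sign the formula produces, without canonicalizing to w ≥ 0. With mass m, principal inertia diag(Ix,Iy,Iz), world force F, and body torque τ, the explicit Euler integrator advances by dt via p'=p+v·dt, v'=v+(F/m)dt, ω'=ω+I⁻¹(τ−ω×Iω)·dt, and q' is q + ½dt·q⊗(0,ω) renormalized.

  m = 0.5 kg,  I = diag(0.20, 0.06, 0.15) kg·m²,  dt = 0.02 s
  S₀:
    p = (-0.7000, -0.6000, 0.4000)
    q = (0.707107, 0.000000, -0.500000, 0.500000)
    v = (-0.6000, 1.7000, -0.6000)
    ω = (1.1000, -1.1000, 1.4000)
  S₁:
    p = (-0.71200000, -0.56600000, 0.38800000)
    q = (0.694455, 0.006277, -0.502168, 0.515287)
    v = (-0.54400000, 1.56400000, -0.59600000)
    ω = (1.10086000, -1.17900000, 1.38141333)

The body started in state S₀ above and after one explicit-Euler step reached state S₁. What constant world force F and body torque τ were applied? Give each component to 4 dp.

rate change Δω = (0.00086000, -0.07900000, -0.01858667)
gyro term ω₀×Iω₀ = (-0.1386, 0.0770, 0.1694)
I·α + gyro = (-0.1300, -0.1600, 0.0300)
Δv = v₁−v₀ = (0.05600000, -0.13600000, 0.00400000)
applied force F = (1.4000, -3.4000, 0.1000)

F = (1.4000, -3.4000, 0.1000)
τ = (-0.1300, -0.1600, 0.0300)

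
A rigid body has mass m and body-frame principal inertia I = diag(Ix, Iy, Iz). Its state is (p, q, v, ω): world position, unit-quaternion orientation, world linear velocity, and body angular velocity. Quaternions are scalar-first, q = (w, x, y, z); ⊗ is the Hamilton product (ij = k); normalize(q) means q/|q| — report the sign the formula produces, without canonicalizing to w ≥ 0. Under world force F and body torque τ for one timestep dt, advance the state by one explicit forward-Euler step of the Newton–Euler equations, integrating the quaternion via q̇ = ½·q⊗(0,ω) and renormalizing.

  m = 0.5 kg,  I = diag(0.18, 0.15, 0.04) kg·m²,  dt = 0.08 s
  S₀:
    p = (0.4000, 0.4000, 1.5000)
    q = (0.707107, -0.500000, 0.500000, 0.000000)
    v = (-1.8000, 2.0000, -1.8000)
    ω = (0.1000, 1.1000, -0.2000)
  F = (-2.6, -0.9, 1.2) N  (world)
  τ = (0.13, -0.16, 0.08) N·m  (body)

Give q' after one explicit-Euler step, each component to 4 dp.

q' = (0.6864, -0.5007, 0.5266, -0.0296)

q⊗(0,ω) = (-0.5000000, -0.0292893, 0.6778177, -0.7414214)
q' = normalize(q + ½dt·q⊗(0,ω)) = (0.6864, -0.5007, 0.5266, -0.0296)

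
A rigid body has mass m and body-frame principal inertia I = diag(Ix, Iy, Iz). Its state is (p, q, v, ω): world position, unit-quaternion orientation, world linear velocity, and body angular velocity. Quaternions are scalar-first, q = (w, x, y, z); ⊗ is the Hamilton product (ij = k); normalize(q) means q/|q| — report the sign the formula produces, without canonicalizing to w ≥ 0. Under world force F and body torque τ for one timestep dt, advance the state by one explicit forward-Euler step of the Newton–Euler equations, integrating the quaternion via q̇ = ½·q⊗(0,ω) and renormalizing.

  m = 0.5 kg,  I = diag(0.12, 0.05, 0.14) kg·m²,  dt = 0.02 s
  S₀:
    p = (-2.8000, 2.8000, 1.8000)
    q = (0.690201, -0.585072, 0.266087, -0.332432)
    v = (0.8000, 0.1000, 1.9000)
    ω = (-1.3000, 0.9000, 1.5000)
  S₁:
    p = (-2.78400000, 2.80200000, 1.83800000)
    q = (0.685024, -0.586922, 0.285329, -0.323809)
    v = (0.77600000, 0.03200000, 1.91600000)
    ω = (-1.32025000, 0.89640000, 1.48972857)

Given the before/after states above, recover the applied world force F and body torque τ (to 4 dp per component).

F = (-0.6000, -1.7000, 0.4000)
τ = (0.0000, 0.0300, 0.0100)

Δω = ω₁−ω₀ = (-0.02025000, -0.00360000, -0.01027143)
τ = I·(Δω/dt) + ω₀×(Iω₀) = (0.0000, 0.0300, 0.0100)
Δv = v₁−v₀ = (-0.02400000, -0.06800000, 0.01600000)
F = m·Δv/dt = (-0.6000, -1.7000, 0.4000)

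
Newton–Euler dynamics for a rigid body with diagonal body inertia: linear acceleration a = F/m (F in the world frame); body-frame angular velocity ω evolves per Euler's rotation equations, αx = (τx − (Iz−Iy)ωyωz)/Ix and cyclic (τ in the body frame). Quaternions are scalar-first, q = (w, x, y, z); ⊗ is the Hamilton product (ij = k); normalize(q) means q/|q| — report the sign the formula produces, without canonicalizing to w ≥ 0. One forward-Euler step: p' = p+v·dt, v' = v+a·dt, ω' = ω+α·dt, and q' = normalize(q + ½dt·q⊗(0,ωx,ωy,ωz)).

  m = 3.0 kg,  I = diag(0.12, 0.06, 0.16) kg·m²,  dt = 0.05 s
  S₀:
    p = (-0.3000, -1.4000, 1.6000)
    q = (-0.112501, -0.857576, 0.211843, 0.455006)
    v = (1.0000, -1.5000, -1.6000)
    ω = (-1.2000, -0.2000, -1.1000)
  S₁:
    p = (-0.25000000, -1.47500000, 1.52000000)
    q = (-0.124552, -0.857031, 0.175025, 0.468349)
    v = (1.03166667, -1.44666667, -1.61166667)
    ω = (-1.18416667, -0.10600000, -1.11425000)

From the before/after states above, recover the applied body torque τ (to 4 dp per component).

Δω = ω₁−ω₀ = (0.01583333, 0.09400000, -0.01425000)
τ = I·(Δω/dt) + ω₀×(Iω₀) = (0.0600, 0.0600, -0.0600)

τ = (0.0600, 0.0600, -0.0600)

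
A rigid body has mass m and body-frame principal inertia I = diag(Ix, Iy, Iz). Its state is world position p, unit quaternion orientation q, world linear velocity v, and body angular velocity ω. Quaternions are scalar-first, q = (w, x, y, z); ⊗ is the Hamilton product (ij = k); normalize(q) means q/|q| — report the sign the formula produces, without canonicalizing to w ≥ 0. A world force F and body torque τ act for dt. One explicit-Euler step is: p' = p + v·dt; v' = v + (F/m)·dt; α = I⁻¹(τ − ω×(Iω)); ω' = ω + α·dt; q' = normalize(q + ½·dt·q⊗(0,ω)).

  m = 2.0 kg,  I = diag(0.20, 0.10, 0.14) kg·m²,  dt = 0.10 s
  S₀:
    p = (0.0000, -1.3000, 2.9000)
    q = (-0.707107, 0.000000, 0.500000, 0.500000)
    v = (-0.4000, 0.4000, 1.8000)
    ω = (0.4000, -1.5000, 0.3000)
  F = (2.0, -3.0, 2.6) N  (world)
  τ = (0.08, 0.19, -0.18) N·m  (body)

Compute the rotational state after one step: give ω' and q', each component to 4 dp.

ω' = (0.4490, -1.3172, 0.1286)
q' = (-0.6750, 0.0308, 0.5613, 0.4779)

precession coupling ω×(Iω) = (-0.0180, 0.0072, 0.0600)
(τ − ω×Iω)/I = (0.4900, 1.8280, -1.7143)
ω' = ω + α·dt = (0.4490, -1.3172, 0.1286)
q⊗(0,ω) = (0.6000000, 0.6171572, 1.2606605, -0.4121321)
q + ½dt·q⊗(0,ω), renormalized = (-0.6750, 0.0308, 0.5613, 0.4779)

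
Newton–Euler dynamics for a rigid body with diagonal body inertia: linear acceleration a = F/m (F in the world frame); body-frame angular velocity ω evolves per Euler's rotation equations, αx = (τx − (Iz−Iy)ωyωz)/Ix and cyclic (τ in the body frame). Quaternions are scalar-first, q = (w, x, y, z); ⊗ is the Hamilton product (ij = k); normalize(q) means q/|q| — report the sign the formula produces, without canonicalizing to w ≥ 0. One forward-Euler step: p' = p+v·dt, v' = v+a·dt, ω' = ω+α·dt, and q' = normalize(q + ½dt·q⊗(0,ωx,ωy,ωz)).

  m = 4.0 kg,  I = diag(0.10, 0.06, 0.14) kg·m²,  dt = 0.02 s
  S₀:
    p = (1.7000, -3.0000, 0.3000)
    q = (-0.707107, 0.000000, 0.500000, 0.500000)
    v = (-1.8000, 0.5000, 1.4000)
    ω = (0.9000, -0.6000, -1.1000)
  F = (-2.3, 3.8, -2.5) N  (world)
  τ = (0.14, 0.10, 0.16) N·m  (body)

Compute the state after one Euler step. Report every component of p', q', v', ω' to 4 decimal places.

p' = (1.6640, -2.9900, 0.3280)
q' = (-0.6985, -0.0089, 0.5087, 0.5032)
v' = (-1.8115, 0.5190, 1.3875)
ω' = (0.9174, -0.5799, -1.0802)

a = F/m = (-0.5750, 0.9500, -0.6250)
p' = p + v·dt = (1.6640, -2.9900, 0.3280)
v' = v + a·dt = (-1.8115, 0.5190, 1.3875)
angular accel α = (0.8720, 1.0067, 0.9886)
ω' = ω + α·dt = (0.9174, -0.5799, -1.0802)
2q̇ = q⊗(0,ω) = (0.8500000, -0.8863963, 0.8742642, 0.3278177)
q' = normalize(q + ½dt·q⊗(0,ω)) = (-0.6985, -0.0089, 0.5087, 0.5032)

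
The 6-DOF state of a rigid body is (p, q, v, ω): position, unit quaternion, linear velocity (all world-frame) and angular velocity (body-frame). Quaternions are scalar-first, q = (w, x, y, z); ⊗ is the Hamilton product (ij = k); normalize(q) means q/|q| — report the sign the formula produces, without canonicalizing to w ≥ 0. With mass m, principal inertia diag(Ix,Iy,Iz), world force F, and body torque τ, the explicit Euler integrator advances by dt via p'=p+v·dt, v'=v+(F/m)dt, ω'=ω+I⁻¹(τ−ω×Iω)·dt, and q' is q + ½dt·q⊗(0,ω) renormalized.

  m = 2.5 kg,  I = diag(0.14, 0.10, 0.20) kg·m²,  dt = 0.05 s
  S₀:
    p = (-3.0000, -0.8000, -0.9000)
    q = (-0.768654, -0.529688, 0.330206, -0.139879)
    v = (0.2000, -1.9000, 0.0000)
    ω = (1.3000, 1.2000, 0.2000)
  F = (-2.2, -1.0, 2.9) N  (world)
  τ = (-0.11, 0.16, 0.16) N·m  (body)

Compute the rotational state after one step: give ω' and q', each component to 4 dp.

precession coupling ω×(Iω) = (0.0240, -0.0156, -0.0624)
α = I⁻¹(τ − ω×Iω) = (-0.9571, 1.7560, 1.1120)
ω + α·dt = (1.2521, 1.2878, 0.2556)
Hamilton product q⊗(0,ω) = (0.3203230, -0.7653542, -0.9982899, -1.2186242)
updated quaternion q' = (-0.7599, -0.5483, 0.3049, -0.1702)

ω' = (1.2521, 1.2878, 0.2556)
q' = (-0.7599, -0.5483, 0.3049, -0.1702)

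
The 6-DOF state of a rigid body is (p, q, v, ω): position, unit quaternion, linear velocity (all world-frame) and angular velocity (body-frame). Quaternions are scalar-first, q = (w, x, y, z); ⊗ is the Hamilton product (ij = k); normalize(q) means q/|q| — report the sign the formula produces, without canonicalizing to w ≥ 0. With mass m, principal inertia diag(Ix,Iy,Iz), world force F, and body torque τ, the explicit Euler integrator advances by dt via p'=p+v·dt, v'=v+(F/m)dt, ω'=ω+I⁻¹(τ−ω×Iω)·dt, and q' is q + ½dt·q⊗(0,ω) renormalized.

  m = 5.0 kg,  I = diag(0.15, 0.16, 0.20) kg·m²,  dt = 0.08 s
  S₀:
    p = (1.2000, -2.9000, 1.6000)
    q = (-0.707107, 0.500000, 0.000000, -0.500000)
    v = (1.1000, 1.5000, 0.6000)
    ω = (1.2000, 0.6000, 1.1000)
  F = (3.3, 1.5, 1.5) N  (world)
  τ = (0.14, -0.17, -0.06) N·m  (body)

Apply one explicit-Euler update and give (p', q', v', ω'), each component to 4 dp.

a = (0.6600, 0.3000, 0.3000)
new position p' = (1.2880, -2.7800, 1.6480)
new velocity v' = (1.1528, 1.5240, 0.6240)
precession coupling ω×(Iω) = (0.0264, -0.0660, 0.0072)
angular accel α = (0.7573, -0.6500, -0.3360)
new body rate ω' = (1.2606, 0.5480, 1.0731)
2q̇ = q⊗(0,ω) = (-0.0500000, -0.5485284, -1.5742642, -0.4778177)
q' = normalize(q + ½dt·q⊗(0,ω)) = (-0.7074, 0.4769, -0.0628, -0.5179)

p' = (1.2880, -2.7800, 1.6480)
q' = (-0.7074, 0.4769, -0.0628, -0.5179)
v' = (1.1528, 1.5240, 0.6240)
ω' = (1.2606, 0.5480, 1.0731)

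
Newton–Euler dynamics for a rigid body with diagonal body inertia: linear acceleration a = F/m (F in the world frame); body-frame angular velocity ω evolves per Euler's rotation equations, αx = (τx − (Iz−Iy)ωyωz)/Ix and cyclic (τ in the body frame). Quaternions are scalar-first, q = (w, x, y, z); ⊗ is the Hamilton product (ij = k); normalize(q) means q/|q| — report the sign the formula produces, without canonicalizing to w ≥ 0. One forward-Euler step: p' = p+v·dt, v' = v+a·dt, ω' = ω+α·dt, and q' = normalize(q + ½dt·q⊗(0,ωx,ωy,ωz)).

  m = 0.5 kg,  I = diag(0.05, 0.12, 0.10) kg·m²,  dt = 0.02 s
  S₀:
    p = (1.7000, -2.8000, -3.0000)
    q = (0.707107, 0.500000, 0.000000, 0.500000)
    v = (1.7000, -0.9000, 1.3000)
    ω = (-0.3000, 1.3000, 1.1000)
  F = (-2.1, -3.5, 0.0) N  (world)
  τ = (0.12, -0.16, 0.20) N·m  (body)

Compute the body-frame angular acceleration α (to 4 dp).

α = (2.9720, -1.4708, 2.2730)

precession coupling ω×(Iω) = (-0.0286, 0.0165, -0.0273)
angular accel α = (2.9720, -1.4708, 2.2730)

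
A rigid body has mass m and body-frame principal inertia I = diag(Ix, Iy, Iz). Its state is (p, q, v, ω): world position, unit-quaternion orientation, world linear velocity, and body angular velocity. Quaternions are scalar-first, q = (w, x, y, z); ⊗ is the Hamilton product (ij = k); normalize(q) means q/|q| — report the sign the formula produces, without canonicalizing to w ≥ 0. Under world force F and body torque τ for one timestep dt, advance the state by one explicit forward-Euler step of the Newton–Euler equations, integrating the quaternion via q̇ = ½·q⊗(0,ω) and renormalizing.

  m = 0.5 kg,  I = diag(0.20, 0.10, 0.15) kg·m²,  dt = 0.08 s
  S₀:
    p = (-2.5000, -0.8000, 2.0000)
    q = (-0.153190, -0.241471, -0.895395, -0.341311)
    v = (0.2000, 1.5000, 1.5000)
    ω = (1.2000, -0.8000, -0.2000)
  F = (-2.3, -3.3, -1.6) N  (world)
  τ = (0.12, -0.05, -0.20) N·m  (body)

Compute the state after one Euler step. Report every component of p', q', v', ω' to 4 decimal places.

p' = p + v·dt = (-2.4840, -0.6800, 2.1200)
v + (F/m)dt = (-0.1680, 0.9720, 1.2440)
precession coupling ω×(Iω) = (0.0080, -0.0120, 0.0960)
angular accel α = (0.5600, -0.3800, -1.9733)
ω + α·dt = (1.2448, -0.8304, -0.3579)
2q̇ = q⊗(0,ω) = (-0.4948130, -0.2777978, -0.3353154, 1.2982888)
updated quaternion q' = (-0.1727, -0.2522, -0.9073, -0.2889)

p' = (-2.4840, -0.6800, 2.1200)
q' = (-0.1727, -0.2522, -0.9073, -0.2889)
v' = (-0.1680, 0.9720, 1.2440)
ω' = (1.2448, -0.8304, -0.3579)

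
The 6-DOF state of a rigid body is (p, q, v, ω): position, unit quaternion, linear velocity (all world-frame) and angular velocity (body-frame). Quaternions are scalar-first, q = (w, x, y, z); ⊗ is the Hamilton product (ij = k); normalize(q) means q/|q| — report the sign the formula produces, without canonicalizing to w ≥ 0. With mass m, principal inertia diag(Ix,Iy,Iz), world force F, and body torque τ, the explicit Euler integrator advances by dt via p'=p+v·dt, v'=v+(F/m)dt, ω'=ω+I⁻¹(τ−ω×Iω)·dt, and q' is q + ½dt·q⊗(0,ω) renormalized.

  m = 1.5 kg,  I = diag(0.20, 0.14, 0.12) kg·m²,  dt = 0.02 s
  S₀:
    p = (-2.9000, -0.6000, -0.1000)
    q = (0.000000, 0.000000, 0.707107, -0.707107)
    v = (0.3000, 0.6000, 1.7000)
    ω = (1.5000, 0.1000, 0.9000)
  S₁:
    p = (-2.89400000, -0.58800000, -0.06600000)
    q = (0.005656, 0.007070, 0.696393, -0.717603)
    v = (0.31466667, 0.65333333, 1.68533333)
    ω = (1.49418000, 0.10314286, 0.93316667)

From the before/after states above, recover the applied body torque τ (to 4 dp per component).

rate change Δω = (-0.00582000, 0.00314286, 0.03316667)
applied torque τ = (-0.0600, 0.1300, 0.1900)

τ = (-0.0600, 0.1300, 0.1900)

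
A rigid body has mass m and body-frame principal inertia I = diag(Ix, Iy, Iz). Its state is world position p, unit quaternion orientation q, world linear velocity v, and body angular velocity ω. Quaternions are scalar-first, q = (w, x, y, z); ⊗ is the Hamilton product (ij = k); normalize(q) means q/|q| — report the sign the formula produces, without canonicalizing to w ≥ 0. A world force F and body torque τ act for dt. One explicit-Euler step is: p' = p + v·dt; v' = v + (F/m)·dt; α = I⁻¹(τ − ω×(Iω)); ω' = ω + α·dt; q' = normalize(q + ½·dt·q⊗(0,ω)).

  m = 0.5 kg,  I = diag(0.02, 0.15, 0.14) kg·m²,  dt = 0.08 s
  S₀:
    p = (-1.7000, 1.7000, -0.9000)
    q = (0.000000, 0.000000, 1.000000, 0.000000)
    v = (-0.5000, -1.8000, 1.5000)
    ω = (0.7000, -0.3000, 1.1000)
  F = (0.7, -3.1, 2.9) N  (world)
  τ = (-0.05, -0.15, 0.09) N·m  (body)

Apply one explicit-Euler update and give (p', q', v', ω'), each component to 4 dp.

ω×(Iω) gyroscopic = (0.0033, -0.0924, -0.0273)
angular accel α = (-2.6650, -0.3840, 0.8379)
ω' = ω + α·dt = (0.4868, -0.3307, 1.1670)
Hamilton product q⊗(0,ω) = (0.3000000, 1.1000000, 0.0000000, -0.7000000)
updated quaternion q' = (0.0120, 0.0439, 0.9986, -0.0280)
linear accel F/m = (1.4000, -6.2000, 5.8000)
p + v·dt = (-1.7400, 1.5560, -0.7800)
new velocity v' = (-0.3880, -2.2960, 1.9640)

p' = (-1.7400, 1.5560, -0.7800)
q' = (0.0120, 0.0439, 0.9986, -0.0280)
v' = (-0.3880, -2.2960, 1.9640)
ω' = (0.4868, -0.3307, 1.1670)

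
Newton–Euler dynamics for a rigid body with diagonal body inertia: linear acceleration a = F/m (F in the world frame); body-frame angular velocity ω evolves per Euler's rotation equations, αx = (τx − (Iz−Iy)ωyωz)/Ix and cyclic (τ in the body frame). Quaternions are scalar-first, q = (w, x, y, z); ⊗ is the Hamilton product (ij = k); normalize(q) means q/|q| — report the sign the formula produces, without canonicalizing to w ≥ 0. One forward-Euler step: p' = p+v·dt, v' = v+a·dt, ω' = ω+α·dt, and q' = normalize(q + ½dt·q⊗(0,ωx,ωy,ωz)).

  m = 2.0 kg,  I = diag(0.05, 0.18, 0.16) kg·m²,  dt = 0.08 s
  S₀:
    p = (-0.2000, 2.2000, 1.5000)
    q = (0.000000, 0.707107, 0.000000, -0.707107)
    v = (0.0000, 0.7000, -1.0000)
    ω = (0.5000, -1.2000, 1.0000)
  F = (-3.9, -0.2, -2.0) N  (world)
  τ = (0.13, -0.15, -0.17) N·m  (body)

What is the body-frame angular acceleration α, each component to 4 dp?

precession coupling ω×(Iω) = (0.0240, -0.0550, -0.0780)
α = I⁻¹(τ − ω×Iω) = (2.1200, -0.5278, -0.5750)

α = (2.1200, -0.5278, -0.5750)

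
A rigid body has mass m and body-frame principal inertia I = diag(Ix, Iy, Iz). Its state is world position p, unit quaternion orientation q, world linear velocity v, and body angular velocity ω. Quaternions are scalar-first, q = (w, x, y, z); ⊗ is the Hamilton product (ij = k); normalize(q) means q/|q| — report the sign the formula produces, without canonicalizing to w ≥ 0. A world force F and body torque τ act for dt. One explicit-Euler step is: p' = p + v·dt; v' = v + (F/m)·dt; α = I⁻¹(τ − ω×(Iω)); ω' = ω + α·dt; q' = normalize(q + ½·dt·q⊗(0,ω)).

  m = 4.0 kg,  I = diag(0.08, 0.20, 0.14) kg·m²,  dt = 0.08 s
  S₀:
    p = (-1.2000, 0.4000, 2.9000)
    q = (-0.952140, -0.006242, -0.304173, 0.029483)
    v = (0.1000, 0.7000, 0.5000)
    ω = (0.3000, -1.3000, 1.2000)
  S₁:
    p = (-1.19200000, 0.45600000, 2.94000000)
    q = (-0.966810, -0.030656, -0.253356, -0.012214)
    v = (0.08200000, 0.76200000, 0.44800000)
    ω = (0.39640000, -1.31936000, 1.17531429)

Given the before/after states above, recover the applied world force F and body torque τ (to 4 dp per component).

rate change Δω = (0.09640000, -0.01936000, -0.02468571)
I·α + gyro = (0.1900, -0.0700, -0.0900)
velocity change Δv = (-0.01800000, 0.06200000, -0.05200000)
applied force F = (-0.9000, 3.1000, -2.6000)

F = (-0.9000, 3.1000, -2.6000)
τ = (0.1900, -0.0700, -0.0900)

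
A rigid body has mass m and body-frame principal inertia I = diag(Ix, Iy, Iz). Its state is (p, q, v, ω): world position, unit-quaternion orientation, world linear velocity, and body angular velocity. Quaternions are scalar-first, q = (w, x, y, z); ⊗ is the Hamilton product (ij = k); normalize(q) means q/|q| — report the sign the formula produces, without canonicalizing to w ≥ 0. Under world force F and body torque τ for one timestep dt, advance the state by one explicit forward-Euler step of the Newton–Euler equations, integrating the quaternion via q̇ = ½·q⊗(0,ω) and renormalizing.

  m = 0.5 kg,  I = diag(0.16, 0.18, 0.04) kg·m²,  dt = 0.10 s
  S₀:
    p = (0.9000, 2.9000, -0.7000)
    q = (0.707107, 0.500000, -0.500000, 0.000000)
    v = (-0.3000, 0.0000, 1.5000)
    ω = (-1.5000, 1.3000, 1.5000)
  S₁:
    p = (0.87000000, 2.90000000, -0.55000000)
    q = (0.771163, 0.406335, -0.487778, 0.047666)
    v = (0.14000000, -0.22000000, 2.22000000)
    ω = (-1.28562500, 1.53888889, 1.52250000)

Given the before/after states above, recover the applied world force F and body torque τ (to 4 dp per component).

ω₁ − ω₀ = (0.21437500, 0.23888889, 0.02250000)
precession coupling = (-0.2730, -0.2700, -0.0390)
I·α + gyro = (0.0700, 0.1600, -0.0300)
velocity change Δv = (0.44000000, -0.22000000, 0.72000000)
F = m·Δv/dt = (2.2000, -1.1000, 3.6000)

F = (2.2000, -1.1000, 3.6000)
τ = (0.0700, 0.1600, -0.0300)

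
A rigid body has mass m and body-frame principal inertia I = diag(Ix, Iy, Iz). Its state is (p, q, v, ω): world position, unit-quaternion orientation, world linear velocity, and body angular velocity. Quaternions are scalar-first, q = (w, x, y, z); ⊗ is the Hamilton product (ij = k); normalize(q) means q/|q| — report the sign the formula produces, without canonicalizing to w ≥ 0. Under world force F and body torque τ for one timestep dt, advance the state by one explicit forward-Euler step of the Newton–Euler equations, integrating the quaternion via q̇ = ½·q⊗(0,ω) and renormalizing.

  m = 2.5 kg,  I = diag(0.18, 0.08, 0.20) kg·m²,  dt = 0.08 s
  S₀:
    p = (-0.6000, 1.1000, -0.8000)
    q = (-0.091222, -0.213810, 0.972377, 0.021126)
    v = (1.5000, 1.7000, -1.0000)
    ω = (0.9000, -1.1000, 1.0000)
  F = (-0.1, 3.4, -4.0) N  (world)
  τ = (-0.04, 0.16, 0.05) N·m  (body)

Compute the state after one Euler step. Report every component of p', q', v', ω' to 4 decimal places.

p' = (-0.4800, 1.2360, -0.8800)
q' = (-0.0415, -0.1768, 0.9833, -0.0081)
v' = (1.4968, 1.8088, -1.1280)
ω' = (0.9409, -0.9220, 0.9804)

a = F/m = (-0.0400, 1.3600, -1.6000)
p + v·dt = (-0.4800, 1.2360, -0.8800)
v + (F/m)dt = (1.4968, 1.8088, -1.1280)
gyro term ω×Iω = (-0.1320, -0.0180, 0.0990)
α = I⁻¹(τ − ω×Iω) = (0.5111, 2.2250, -0.2450)
ω + α·dt = (0.9409, -0.9220, 0.9804)
Hamilton product q⊗(0,ω) = (1.2409177, 0.9135158, 0.3331676, -0.7311703)
updated quaternion q' = (-0.0415, -0.1768, 0.9833, -0.0081)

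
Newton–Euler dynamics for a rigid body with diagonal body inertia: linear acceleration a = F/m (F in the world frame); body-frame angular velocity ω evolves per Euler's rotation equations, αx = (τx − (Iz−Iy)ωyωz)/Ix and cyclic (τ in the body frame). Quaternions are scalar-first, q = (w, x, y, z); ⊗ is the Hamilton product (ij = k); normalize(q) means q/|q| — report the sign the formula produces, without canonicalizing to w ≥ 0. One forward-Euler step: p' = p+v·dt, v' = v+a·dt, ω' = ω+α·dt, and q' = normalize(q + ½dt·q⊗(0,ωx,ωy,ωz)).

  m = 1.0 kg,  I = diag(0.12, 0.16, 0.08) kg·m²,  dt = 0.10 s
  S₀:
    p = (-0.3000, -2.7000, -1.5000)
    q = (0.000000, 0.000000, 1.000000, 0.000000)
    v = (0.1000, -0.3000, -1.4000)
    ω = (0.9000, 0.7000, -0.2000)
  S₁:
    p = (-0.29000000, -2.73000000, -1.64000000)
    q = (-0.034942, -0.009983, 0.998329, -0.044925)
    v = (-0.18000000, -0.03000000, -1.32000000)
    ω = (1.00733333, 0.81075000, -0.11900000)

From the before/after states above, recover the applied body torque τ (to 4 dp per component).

τ = (0.1400, 0.1700, 0.0900)

Δω = ω₁−ω₀ = (0.10733333, 0.11075000, 0.08100000)
gyro term ω₀×Iω₀ = (0.0112, -0.0072, 0.0252)
τ = I·(Δω/dt) + ω₀×(Iω₀) = (0.1400, 0.1700, 0.0900)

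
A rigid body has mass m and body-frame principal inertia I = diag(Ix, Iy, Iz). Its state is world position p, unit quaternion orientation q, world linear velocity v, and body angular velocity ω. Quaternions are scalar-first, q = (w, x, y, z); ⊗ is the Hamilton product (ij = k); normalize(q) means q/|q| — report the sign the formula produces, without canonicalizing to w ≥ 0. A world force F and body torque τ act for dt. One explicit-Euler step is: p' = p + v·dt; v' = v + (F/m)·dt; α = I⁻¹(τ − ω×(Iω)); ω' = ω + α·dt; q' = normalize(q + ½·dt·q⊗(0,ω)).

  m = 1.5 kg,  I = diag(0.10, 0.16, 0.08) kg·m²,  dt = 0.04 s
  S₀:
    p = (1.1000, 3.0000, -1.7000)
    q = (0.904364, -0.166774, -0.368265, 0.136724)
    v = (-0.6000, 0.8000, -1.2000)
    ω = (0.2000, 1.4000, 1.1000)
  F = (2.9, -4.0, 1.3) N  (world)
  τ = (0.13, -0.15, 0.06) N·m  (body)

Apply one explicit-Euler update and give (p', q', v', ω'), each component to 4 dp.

a = F/m = (1.9333, -2.6667, 0.8667)
p' = p + v·dt = (1.0760, 3.0320, -1.7480)
v' = v + a·dt = (-0.5227, 0.6933, -1.1653)
ω×(Iω) gyroscopic = (-0.1232, 0.0044, 0.0168)
α = I⁻¹(τ − ω×Iω) = (2.5320, -0.9650, 0.5400)
new body rate ω' = (0.3013, 1.3614, 1.1216)
2q̇ = q⊗(0,ω) = (0.3985294, -0.4156323, 1.4769058, 0.8349698)
q' = normalize(q + ½dt·q⊗(0,ω)) = (0.9117, -0.1750, -0.3385, 0.1533)

p' = (1.0760, 3.0320, -1.7480)
q' = (0.9117, -0.1750, -0.3385, 0.1533)
v' = (-0.5227, 0.6933, -1.1653)
ω' = (0.3013, 1.3614, 1.1216)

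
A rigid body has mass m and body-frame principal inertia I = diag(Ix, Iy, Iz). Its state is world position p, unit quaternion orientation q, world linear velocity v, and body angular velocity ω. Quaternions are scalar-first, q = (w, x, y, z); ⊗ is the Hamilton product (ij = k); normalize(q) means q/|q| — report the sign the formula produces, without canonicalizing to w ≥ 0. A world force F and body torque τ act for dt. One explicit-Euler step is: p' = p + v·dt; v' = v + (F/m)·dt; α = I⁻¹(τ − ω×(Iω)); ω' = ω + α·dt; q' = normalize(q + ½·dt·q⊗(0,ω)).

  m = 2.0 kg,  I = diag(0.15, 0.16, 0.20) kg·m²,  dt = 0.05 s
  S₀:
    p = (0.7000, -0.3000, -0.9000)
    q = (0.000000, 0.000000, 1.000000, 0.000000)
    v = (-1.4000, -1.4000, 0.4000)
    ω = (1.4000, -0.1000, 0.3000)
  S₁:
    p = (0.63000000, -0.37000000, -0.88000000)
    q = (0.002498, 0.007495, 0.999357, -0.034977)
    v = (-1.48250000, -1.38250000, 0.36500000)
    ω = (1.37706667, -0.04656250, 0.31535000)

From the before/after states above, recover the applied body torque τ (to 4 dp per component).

rate change Δω = (-0.02293333, 0.05343750, 0.01535000)
applied torque τ = (-0.0700, 0.1500, 0.0600)

τ = (-0.0700, 0.1500, 0.0600)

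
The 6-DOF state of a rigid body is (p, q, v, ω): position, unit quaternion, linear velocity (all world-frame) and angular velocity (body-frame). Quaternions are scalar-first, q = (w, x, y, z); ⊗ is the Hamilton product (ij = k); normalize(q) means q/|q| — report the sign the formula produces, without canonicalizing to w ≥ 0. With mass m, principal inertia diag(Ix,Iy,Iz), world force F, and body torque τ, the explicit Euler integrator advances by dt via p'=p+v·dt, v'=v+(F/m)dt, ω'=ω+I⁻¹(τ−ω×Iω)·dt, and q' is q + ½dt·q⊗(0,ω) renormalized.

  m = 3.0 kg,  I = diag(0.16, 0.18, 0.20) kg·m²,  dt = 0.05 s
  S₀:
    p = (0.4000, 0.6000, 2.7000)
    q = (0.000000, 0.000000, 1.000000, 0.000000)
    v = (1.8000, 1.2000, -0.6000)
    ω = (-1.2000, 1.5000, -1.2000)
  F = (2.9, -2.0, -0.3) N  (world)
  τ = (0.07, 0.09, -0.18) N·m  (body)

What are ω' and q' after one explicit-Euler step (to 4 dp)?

precession coupling ω×(Iω) = (-0.0360, -0.0576, -0.0360)
α = I⁻¹(τ − ω×Iω) = (0.6625, 0.8200, -0.7200)
ω + α·dt = (-1.1669, 1.5410, -1.2360)
q⊗(0,ω) = (-1.5000000, -1.2000000, 0.0000000, 1.2000000)
q + ½dt·q⊗(0,ω), renormalized = (-0.0374, -0.0300, 0.9984, 0.0300)

ω' = (-1.1669, 1.5410, -1.2360)
q' = (-0.0374, -0.0300, 0.9984, 0.0300)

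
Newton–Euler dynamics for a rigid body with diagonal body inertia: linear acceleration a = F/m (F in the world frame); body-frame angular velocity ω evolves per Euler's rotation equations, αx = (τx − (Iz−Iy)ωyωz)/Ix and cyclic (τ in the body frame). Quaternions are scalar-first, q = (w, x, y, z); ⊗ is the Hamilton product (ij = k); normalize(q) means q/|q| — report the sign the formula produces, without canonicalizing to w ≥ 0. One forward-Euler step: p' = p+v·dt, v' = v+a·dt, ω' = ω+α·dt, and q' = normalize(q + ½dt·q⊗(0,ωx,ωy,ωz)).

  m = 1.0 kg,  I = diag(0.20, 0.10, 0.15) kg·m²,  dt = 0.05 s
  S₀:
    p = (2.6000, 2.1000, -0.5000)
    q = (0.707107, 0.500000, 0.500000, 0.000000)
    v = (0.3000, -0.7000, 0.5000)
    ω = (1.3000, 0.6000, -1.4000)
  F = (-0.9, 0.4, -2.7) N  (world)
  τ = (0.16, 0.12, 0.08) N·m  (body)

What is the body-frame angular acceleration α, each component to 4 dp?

gyro term ω×Iω = (-0.0420, -0.0910, -0.0780)
(τ − ω×Iω)/I = (1.0100, 2.1100, 1.0533)

α = (1.0100, 2.1100, 1.0533)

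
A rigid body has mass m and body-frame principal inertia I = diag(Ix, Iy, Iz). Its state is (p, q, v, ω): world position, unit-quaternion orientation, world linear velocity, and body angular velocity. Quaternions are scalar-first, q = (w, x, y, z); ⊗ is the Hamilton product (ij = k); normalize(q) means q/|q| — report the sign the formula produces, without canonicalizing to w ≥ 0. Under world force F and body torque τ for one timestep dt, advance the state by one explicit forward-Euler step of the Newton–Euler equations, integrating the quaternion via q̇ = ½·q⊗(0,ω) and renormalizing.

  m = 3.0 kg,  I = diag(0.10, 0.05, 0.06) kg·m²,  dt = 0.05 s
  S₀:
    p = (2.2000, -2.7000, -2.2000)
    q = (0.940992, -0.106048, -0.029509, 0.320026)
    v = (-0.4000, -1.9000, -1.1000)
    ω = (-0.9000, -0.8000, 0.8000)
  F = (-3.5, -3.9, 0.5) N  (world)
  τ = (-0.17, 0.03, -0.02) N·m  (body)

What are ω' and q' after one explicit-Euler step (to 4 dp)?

ω' = (-0.9818, -0.7412, 0.8133)
q' = (0.9310, -0.1213, -0.0534, 0.3401)

(τ − ω×Iω)/I = (-1.6360, 1.1760, 0.2667)
ω' = ω + α·dt = (-0.9818, -0.7412, 0.8133)
q⊗(0,ω) = (-0.3750712, -0.6144792, -0.9559786, 0.8110739)
q + ½dt·q⊗(0,ω), renormalized = (0.9310, -0.1213, -0.0534, 0.3401)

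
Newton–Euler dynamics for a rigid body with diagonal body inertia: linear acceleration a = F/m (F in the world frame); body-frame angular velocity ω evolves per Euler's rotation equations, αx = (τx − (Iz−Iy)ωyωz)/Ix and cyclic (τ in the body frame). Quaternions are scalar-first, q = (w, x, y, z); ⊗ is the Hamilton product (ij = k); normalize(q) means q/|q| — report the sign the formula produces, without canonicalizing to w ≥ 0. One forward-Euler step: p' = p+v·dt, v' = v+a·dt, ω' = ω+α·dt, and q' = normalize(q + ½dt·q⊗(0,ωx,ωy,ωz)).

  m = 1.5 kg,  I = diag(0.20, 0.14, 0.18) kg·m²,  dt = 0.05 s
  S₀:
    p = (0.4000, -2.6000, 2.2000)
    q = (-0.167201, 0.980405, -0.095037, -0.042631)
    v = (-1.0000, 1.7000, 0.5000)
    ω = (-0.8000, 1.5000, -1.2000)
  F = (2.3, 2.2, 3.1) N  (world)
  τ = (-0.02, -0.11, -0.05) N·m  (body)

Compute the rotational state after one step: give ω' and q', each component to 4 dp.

precession coupling ω×(Iω) = (-0.0720, 0.0192, 0.0720)
angular accel α = (0.2600, -0.9229, -0.6778)
ω + α·dt = (-0.7870, 1.4539, -1.2339)
q⊗(0,ω) = (0.8757223, 0.3117517, 0.9597893, 1.5952191)
q' = normalize(q + ½dt·q⊗(0,ω)) = (-0.1451, 0.9869, -0.0709, -0.0027)

ω' = (-0.7870, 1.4539, -1.2339)
q' = (-0.1451, 0.9869, -0.0709, -0.0027)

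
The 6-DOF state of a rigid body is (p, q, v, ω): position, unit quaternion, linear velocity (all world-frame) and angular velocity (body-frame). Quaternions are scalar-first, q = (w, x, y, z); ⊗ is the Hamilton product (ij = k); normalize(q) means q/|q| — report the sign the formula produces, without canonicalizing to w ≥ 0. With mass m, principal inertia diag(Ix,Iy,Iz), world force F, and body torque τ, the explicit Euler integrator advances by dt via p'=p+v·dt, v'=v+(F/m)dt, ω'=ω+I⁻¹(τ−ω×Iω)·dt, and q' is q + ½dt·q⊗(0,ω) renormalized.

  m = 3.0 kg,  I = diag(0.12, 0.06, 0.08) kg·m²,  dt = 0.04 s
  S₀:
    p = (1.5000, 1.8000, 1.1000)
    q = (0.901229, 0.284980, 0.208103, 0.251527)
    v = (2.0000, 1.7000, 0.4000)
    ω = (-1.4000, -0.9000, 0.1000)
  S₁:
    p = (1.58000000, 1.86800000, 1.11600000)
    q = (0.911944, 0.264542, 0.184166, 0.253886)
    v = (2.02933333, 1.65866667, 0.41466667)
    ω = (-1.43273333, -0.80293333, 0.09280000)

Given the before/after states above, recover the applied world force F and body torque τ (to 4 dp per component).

Δv = v₁−v₀ = (0.02933333, -0.04133333, 0.01466667)
applied force F = (2.2000, -3.1000, 1.1000)
Δω = ω₁−ω₀ = (-0.03273333, 0.09706667, -0.00720000)
precession coupling = (-0.0018, -0.0056, -0.0756)
τ = I·(Δω/dt) + ω₀×(Iω₀) = (-0.1000, 0.1400, -0.0900)

F = (2.2000, -3.1000, 1.1000)
τ = (-0.1000, 0.1400, -0.0900)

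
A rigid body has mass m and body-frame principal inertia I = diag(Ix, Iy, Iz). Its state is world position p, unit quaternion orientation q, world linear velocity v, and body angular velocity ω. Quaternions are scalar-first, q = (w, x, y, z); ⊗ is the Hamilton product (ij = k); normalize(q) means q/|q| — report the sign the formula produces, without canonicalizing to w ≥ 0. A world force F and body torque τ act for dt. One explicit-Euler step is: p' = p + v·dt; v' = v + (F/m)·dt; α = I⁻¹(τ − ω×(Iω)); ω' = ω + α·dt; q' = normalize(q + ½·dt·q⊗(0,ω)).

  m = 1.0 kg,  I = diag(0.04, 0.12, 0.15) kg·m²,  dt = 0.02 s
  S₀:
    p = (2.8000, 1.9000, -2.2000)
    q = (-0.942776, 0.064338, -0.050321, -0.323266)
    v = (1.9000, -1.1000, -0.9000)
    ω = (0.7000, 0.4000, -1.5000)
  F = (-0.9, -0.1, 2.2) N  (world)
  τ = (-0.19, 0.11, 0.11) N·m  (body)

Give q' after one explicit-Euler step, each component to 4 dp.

q⊗(0,ω) = (-0.5098072, -0.4551553, -0.5068896, 1.4751239)
updated quaternion q' = (-0.9477, 0.0598, -0.0554, -0.3085)

q' = (-0.9477, 0.0598, -0.0554, -0.3085)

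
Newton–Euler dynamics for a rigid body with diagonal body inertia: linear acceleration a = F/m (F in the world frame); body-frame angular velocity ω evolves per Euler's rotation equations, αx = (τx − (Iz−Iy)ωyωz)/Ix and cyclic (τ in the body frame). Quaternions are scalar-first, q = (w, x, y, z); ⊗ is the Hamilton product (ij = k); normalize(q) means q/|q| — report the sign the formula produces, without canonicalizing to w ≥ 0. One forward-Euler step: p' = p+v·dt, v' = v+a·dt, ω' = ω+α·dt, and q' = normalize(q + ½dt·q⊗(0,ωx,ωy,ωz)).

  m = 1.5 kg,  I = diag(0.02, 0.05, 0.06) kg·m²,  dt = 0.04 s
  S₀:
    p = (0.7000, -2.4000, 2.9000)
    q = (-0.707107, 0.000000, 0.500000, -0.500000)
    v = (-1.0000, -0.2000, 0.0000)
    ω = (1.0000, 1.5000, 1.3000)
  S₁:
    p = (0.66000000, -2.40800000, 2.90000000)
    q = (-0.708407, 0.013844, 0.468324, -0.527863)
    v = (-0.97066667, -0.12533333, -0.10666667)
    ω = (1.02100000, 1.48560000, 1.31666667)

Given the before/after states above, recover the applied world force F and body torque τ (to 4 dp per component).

velocity change Δv = (0.02933333, 0.07466667, -0.10666667)
m·(v₁−v₀)/dt = (1.1000, 2.8000, -4.0000)
rate change Δω = (0.02100000, -0.01440000, 0.01666667)
τ = I·(Δω/dt) + ω₀×(Iω₀) = (0.0300, -0.0700, 0.0700)

F = (1.1000, 2.8000, -4.0000)
τ = (0.0300, -0.0700, 0.0700)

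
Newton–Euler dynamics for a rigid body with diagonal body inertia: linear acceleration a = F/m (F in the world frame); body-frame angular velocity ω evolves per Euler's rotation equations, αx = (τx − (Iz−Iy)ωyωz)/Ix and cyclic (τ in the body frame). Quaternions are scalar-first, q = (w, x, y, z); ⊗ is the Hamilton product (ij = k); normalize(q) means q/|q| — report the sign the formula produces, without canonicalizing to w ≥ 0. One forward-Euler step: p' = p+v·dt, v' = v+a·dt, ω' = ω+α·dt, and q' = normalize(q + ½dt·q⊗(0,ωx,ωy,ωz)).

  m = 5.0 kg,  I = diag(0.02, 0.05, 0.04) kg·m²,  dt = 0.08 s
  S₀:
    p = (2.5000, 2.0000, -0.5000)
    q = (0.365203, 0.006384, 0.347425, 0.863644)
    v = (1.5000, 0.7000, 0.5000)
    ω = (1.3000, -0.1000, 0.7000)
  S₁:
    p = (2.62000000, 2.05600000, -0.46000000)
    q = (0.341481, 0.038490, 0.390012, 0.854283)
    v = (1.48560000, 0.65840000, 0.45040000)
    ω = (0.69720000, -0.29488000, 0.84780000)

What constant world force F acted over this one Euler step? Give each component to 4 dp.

F = (-0.9000, -2.6000, -3.1000)

Δv = v₁−v₀ = (-0.01440000, -0.04160000, -0.04960000)
m·(v₁−v₀)/dt = (-0.9000, -2.6000, -3.1000)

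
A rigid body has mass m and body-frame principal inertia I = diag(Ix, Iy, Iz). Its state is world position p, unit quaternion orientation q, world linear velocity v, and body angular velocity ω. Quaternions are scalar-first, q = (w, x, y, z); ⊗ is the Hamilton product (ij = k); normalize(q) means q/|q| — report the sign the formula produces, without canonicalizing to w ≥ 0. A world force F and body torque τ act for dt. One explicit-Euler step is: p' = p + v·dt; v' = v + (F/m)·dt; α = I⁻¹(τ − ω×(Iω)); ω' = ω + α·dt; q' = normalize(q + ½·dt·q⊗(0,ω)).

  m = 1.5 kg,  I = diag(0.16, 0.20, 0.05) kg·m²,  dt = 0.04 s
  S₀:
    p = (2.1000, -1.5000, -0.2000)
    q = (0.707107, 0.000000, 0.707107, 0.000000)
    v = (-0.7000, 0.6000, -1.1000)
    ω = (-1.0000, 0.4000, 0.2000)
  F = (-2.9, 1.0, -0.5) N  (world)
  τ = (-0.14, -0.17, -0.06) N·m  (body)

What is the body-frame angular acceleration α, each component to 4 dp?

ω×(Iω) gyroscopic = (-0.0120, -0.0220, -0.0160)
(τ − ω×Iω)/I = (-0.8000, -0.7400, -0.8800)

α = (-0.8000, -0.7400, -0.8800)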